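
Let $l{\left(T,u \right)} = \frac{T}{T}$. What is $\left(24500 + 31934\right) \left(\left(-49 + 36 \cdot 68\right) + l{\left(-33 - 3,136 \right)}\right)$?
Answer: $135441600$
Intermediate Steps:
$l{\left(T,u \right)} = 1$
$\left(24500 + 31934\right) \left(\left(-49 + 36 \cdot 68\right) + l{\left(-33 - 3,136 \right)}\right) = \left(24500 + 31934\right) \left(\left(-49 + 36 \cdot 68\right) + 1\right) = 56434 \left(\left(-49 + 2448\right) + 1\right) = 56434 \left(2399 + 1\right) = 56434 \cdot 2400 = 135441600$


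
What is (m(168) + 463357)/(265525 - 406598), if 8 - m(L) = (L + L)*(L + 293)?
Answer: -308469/141073 ≈ -2.1866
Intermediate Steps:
m(L) = 8 - 2*L*(293 + L) (m(L) = 8 - (L + L)*(L + 293) = 8 - 2*L*(293 + L))
(m(168) + 463357)/(265525 - 406598) = ((8 - 586*168 - 2*168**2) + 463357)/(265525 - 406598) = ((8 - 98448 - 2*28224) + 463357)/(-141073) = ((8 - 98448 - 56448) + 463357)*(-1/141073) = (-154888 + 463357)*(-1/141073) = 308469*(-1/141073) = -308469/141073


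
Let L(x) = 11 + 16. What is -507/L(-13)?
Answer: -169/9 ≈ -18.778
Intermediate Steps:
L(x) = 27
-507/L(-13) = -507/27 = -507*1/27 = -169/9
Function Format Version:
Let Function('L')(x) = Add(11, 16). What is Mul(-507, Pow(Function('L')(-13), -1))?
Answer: Rational(-169, 9) ≈ -18.778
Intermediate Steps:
Function('L')(x) = 27
Mul(-507, Pow(Function('L')(-13), -1)) = Mul(-507, Pow(27, -1)) = Mul(-507, Rational(1, 27)) = Rational(-169, 9)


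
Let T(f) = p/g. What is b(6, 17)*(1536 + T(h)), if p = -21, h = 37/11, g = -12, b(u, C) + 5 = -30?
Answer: -215285/4 ≈ -53821.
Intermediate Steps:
b(u, C) = -35 (b(u, C) = -5 - 30 = -35)
h = 37/11 (h = 37*(1/11) = 37/11 ≈ 3.3636)
T(f) = 7/4 (T(f) = -21/(-12) = -21*(-1/12) = 7/4)
b(6, 17)*(1536 + T(h)) = -35*(1536 + 7/4) = -35*6151/4 = -215285/4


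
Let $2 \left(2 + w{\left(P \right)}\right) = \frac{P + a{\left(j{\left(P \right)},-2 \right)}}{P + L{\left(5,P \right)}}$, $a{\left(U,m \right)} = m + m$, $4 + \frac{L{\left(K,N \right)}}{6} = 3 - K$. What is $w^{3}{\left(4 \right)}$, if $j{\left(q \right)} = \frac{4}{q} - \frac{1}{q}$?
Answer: $-8$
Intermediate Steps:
$L{\left(K,N \right)} = -6 - 6 K$ ($L{\left(K,N \right)} = -24 + 6 \left(3 - K\right) = -24 - \left(-18 + 6 K\right) = -6 - 6 K$)
$j{\left(q \right)} = \frac{3}{q}$
$a{\left(U,m \right)} = 2 m$
$w{\left(P \right)} = -2 + \frac{-4 + P}{2 \left(-36 + P\right)}$ ($w{\left(P \right)} = -2 + \frac{\left(P + 2 \left(-2\right)\right) \frac{1}{P - 36}}{2} = -2 + \frac{\left(P - 4\right) \frac{1}{P - 36}}{2} = -2 + \frac{\left(-4 + P\right) \frac{1}{P - 36}}{2} = -2 + \frac{\left(-4 + P\right) \frac{1}{-36 + P}}{2} = -2 + \frac{\frac{1}{-36 + P} \left(-4 + P\right)}{2} = -2 + \frac{-4 + P}{2 \left(-36 + P\right)}$)
$w^{3}{\left(4 \right)} = \left(\frac{140 - 12}{2 \left(-36 + 4\right)}\right)^{3} = \left(\frac{140 - 12}{2 \left(-32\right)}\right)^{3} = \left(\frac{1}{2} \left(- \frac{1}{32}\right) 128\right)^{3} = \left(-2\right)^{3} = -8$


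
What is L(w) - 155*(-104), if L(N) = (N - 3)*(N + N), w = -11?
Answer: 16428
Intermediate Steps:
L(N) = 2*N*(-3 + N) (L(N) = (-3 + N)*(2*N) = 2*N*(-3 + N))
L(w) - 155*(-104) = 2*(-11)*(-3 - 11) - 155*(-104) = 2*(-11)*(-14) + 16120 = 308 + 16120 = 16428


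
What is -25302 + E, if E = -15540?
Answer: -40842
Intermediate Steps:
-25302 + E = -25302 - 15540 = -40842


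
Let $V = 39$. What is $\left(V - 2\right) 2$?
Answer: $74$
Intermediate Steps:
$\left(V - 2\right) 2 = \left(39 - 2\right) 2 = 37 \cdot 2 = 74$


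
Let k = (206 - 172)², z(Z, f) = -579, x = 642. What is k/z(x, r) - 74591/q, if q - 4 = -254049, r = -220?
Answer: -22771621/13372005 ≈ -1.7029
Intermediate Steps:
q = -254045 (q = 4 - 254049 = -254045)
k = 1156 (k = 34² = 1156)
k/z(x, r) - 74591/q = 1156/(-579) - 74591/(-254045) = 1156*(-1/579) - 74591*(-1/254045) = -1156/579 + 6781/23095 = -22771621/13372005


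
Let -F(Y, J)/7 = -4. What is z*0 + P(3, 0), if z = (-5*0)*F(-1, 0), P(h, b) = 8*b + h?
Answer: 3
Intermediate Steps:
P(h, b) = h + 8*b
F(Y, J) = 28 (F(Y, J) = -7*(-4) = 28)
z = 0 (z = -5*0*28 = 0*28 = 0)
z*0 + P(3, 0) = 0*0 + (3 + 8*0) = 0 + (3 + 0) = 0 + 3 = 3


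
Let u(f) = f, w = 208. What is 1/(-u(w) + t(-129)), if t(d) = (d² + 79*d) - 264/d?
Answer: 43/268494 ≈ 0.00016015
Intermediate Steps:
t(d) = d² - 264/d + 79*d
1/(-u(w) + t(-129)) = 1/(-1*208 + (-264 + (-129)²*(79 - 129))/(-129)) = 1/(-208 - (-264 + 16641*(-50))/129) = 1/(-208 - (-264 - 832050)/129) = 1/(-208 - 1/129*(-832314)) = 1/(-208 + 277438/43) = 1/(268494/43) = 43/268494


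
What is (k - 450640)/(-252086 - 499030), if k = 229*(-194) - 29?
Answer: 495095/751116 ≈ 0.65915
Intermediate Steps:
k = -44455 (k = -44426 - 29 = -44455)
(k - 450640)/(-252086 - 499030) = (-44455 - 450640)/(-252086 - 499030) = -495095/(-751116) = -495095*(-1/751116) = 495095/751116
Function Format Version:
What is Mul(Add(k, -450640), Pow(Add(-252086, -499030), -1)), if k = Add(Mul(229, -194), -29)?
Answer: Rational(495095, 751116) ≈ 0.65915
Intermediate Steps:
k = -44455 (k = Add(-44426, -29) = -44455)
Mul(Add(k, -450640), Pow(Add(-252086, -499030), -1)) = Mul(Add(-44455, -450640), Pow(Add(-252086, -499030), -1)) = Mul(-495095, Pow(-751116, -1)) = Mul(-495095, Rational(-1, 751116)) = Rational(495095, 751116)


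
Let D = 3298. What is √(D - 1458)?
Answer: 4*√115 ≈ 42.895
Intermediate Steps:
√(D - 1458) = √(3298 - 1458) = √1840 = 4*√115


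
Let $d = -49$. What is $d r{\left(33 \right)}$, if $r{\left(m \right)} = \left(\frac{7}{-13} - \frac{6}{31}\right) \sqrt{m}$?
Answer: $\frac{14455 \sqrt{33}}{403} \approx 206.05$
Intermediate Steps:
$r{\left(m \right)} = - \frac{295 \sqrt{m}}{403}$ ($r{\left(m \right)} = \left(7 \left(- \frac{1}{13}\right) - \frac{6}{31}\right) \sqrt{m} = \left(- \frac{7}{13} - \frac{6}{31}\right) \sqrt{m} = - \frac{295 \sqrt{m}}{403}$)
$d r{\left(33 \right)} = - 49 \left(- \frac{295 \sqrt{33}}{403}\right) = \frac{14455 \sqrt{33}}{403}$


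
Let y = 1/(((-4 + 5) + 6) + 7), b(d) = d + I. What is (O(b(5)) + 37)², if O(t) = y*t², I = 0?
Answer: 294849/196 ≈ 1504.3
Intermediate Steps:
b(d) = d (b(d) = d + 0 = d)
y = 1/14 (y = 1/((1 + 6) + 7) = 1/(7 + 7) = 1/14 ≈ 0.071429)
O(t) = t²/14
(O(b(5)) + 37)² = ((1/14)*5² + 37)² = ((1/14)*25 + 37)² = (25/14 + 37)² = (543/14)² = 294849/196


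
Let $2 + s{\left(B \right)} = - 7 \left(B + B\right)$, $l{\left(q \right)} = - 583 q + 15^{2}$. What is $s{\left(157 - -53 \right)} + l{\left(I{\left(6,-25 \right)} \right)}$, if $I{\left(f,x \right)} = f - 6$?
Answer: $-2717$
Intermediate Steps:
$I{\left(f,x \right)} = -6 + f$
$l{\left(q \right)} = 225 - 583 q$ ($l{\left(q \right)} = - 583 q + 225 = 225 - 583 q$)
$s{\left(B \right)} = -2 - 14 B$ ($s{\left(B \right)} = -2 - 7 \left(B + B\right) = -2 - 7 \cdot 2 B = -2 - 14 B$)
$s{\left(157 - -53 \right)} + l{\left(I{\left(6,-25 \right)} \right)} = \left(-2 - 14 \left(157 - -53\right)\right) + \left(225 - 583 \left(-6 + 6\right)\right) = \left(-2 - 14 \left(157 + 53\right)\right) + \left(225 - 0\right) = \left(-2 - 2940\right) + \left(225 + 0\right) = \left(-2 - 2940\right) + 225 = -2942 + 225 = -2717$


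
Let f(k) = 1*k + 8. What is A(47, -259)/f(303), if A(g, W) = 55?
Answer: 55/311 ≈ 0.17685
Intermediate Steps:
f(k) = 8 + k (f(k) = k + 8 = 8 + k)
A(47, -259)/f(303) = 55/(8 + 303) = 55/311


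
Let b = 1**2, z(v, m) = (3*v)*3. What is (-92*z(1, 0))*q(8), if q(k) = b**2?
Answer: -828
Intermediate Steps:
z(v, m) = 9*v
b = 1
q(k) = 1 (q(k) = 1**2 = 1)
(-92*z(1, 0))*q(8) = -828*1 = -828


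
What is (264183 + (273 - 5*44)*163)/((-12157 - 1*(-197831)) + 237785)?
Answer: 272822/423459 ≈ 0.64427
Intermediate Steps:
(264183 + (273 - 5*44)*163)/((-12157 - 1*(-197831)) + 237785) = (264183 + (273 - 220)*163)/((-12157 + 197831) + 237785) = (264183 + 53*163)/(185674 + 237785) = (264183 + 8639)/423459 = 272822*(1/423459) = 272822/423459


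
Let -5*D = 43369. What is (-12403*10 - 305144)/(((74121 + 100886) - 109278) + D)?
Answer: -357645/47546 ≈ -7.5221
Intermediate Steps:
D = -43369/5 (D = -⅕*43369 = -43369/5 ≈ -8673.8)
(-12403*10 - 305144)/(((74121 + 100886) - 109278) + D) = (-12403*10 - 305144)/(((74121 + 100886) - 109278) - 43369/5) = (-124030 - 305144)/((175007 - 109278) - 43369/5) = -429174/(65729 - 43369/5) = -429174/285276/5 = -429174*5/285276 = -357645/47546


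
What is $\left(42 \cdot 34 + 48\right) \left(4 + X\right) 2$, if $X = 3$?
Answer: $20664$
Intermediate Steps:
$\left(42 \cdot 34 + 48\right) \left(4 + X\right) 2 = \left(42 \cdot 34 + 48\right) \left(4 + 3\right) 2 = \left(1428 + 48\right) 7 \cdot 2 = 1476 \cdot 14 = 20664$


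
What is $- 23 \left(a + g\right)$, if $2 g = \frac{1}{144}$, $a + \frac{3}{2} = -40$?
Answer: $\frac{274873}{288} \approx 954.42$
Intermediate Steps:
$a = - \frac{83}{2}$ ($a = - \frac{3}{2} - 40 = - \frac{83}{2} \approx -41.5$)
$g = \frac{1}{288}$ ($g = \frac{1}{2 \cdot 144} = \frac{1}{2} \cdot \frac{1}{144} = \frac{1}{288} \approx 0.0034722$)
$- 23 \left(a + g\right) = - 23 \left(- \frac{83}{2} + \frac{1}{288}\right) = \left(-23\right) \left(- \frac{11951}{288}\right) = \frac{274873}{288}$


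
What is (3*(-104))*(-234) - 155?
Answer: 72853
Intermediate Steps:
(3*(-104))*(-234) - 155 = -312*(-234) - 155 = 73008 - 155 = 72853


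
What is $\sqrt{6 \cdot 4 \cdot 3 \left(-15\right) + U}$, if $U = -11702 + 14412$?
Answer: $\sqrt{1630} \approx 40.373$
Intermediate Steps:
$U = 2710$
$\sqrt{6 \cdot 4 \cdot 3 \left(-15\right) + U} = \sqrt{6 \cdot 4 \cdot 3 \left(-15\right) + 2710} = \sqrt{24 \cdot 3 \left(-15\right) + 2710} = \sqrt{72 \left(-15\right) + 2710} = \sqrt{-1080 + 2710} = \sqrt{1630}$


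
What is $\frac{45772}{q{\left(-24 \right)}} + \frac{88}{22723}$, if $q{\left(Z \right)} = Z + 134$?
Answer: $\frac{520043418}{1249765} \approx 416.11$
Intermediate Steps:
$q{\left(Z \right)} = 134 + Z$
$\frac{45772}{q{\left(-24 \right)}} + \frac{88}{22723} = \frac{45772}{134 - 24} + \frac{88}{22723} = \frac{45772}{110} + 88 \cdot \frac{1}{22723} = 45772 \cdot \frac{1}{110} + \frac{88}{22723} = \frac{22886}{55} + \frac{88}{22723} = \frac{520043418}{1249765}$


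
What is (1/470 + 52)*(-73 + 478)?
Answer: 1979721/94 ≈ 21061.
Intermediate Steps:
(1/470 + 52)*(-73 + 478) = (1/470 + 52)*405 = (24441/470)*405 = 1979721/94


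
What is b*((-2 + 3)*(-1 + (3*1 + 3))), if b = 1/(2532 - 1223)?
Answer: 5/1309 ≈ 0.0038197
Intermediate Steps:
b = 1/1309 ≈ 0.00076394
b*((-2 + 3)*(-1 + (3*1 + 3))) = ((-2 + 3)*(-1 + (3*1 + 3)))/1309 = (1*(-1 + (3 + 3)))/1309 = (1*(-1 + 6))/1309 = (1*5)/1309 = (1/1309)*5 = 5/1309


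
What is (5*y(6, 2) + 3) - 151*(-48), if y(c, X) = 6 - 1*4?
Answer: 7261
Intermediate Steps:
y(c, X) = 2 (y(c, X) = 6 - 4 = 2)
(5*y(6, 2) + 3) - 151*(-48) = (5*2 + 3) - 151*(-48) = (10 + 3) + 7248 = 13 + 7248 = 7261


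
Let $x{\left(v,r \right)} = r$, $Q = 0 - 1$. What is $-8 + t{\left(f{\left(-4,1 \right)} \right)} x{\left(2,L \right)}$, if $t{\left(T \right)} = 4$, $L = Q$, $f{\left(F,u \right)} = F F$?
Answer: $-12$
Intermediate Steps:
$f{\left(F,u \right)} = F^{2}$
$Q = -1$ ($Q = 0 - 1 = -1$)
$L = -1$
$-8 + t{\left(f{\left(-4,1 \right)} \right)} x{\left(2,L \right)} = -8 + 4 \left(-1\right) = -8 - 4 = -12$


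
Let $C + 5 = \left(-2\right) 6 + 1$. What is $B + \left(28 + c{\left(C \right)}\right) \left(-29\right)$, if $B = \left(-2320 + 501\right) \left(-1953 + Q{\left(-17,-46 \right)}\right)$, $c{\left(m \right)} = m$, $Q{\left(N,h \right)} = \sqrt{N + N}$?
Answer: $3552159 - 1819 i \sqrt{34} \approx 3.5522 \cdot 10^{6} - 10607.0 i$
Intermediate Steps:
$C = -16$ ($C = -5 + \left(\left(-2\right) 6 + 1\right) = -5 + \left(-12 + 1\right) = -5 - 11 = -16$)
$Q{\left(N,h \right)} = \sqrt{2} \sqrt{N}$ ($Q{\left(N,h \right)} = \sqrt{2 N} = \sqrt{2} \sqrt{N}$)
$B = 3552507 - 1819 i \sqrt{34}$ ($B = \left(-2320 + 501\right) \left(-1953 + \sqrt{2} \sqrt{-17}\right) = - 1819 \left(-1953 + \sqrt{2} i \sqrt{17}\right) = - 1819 \left(-1953 + i \sqrt{34}\right) = 3552507 - 1819 i \sqrt{34} \approx 3.5525 \cdot 10^{6} - 10607.0 i$)
$B + \left(28 + c{\left(C \right)}\right) \left(-29\right) = \left(3552507 - 1819 i \sqrt{34}\right) + \left(28 - 16\right) \left(-29\right) = \left(3552507 - 1819 i \sqrt{34}\right) + 12 \left(-29\right) = \left(3552507 - 1819 i \sqrt{34}\right) - 348 = 3552159 - 1819 i \sqrt{34}$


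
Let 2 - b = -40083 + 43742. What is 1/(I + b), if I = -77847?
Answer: -1/81504 ≈ -1.2269e-5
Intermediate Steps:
b = -3657 (b = 2 - (-40083 + 43742) = 2 - 1*3659 = 2 - 3659 = -3657)
1/(I + b) = 1/(-77847 - 3657) = 1/(-81504) = -1/81504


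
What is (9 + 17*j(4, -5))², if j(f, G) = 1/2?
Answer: 1225/4 ≈ 306.25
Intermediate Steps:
j(f, G) = ½
(9 + 17*j(4, -5))² = (9 + 17*(½))² = (9 + 17/2)² = (35/2)² = 1225/4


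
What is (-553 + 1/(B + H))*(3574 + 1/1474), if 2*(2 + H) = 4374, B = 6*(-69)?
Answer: -2579677213437/1305227 ≈ -1.9764e+6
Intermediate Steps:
B = -414
H = 2185 (H = -2 + (1/2)*4374 = -2 + 2187 = 2185)
(-553 + 1/(B + H))*(3574 + 1/1474) = (-553 + 1/(-414 + 2185))*(3574 + 1/1474) = (-553 + 1/1771)*(3574 + 1/1474) = (-553 + 1/1771)*(5268077/1474) = -979362/1771*5268077/1474 = -2579677213437/1305227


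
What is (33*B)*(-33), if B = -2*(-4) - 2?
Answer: -6534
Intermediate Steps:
B = 6 (B = 8 - 2 = 6)
(33*B)*(-33) = (33*6)*(-33) = 198*(-33) = -6534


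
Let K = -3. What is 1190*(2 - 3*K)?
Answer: 13090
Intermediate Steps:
1190*(2 - 3*K) = 1190*(2 - 3*(-3)) = 1190*(2 + 9) = 1190*11 = 13090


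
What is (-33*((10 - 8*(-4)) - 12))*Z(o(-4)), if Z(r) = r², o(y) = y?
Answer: -15840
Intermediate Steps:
(-33*((10 - 8*(-4)) - 12))*Z(o(-4)) = -33*((10 - 8*(-4)) - 12)*(-4)² = -33*((10 + 32) - 12)*16 = -33*(42 - 12)*16 = -33*30*16 = -990*16 = -15840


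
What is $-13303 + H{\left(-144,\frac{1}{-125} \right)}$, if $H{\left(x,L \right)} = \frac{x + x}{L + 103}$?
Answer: $- \frac{85649411}{6437} \approx -13306.0$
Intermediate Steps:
$H{\left(x,L \right)} = \frac{2 x}{103 + L}$
$-13303 + H{\left(-144,\frac{1}{-125} \right)} = -13303 + 2 \left(-144\right) \frac{1}{103 + \frac{1}{-125}} = -13303 + 2 \left(-144\right) \frac{1}{103 - \frac{1}{125}} = -13303 + 2 \left(-144\right) \frac{1}{\frac{12874}{125}} = -13303 + 2 \left(-144\right) \frac{125}{12874} = -13303 - \frac{18000}{6437} = - \frac{85649411}{6437}$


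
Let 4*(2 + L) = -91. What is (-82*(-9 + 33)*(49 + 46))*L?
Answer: 4627260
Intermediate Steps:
L = -99/4 (L = -2 + (¼)*(-91) = -2 - 91/4 = -99/4 ≈ -24.750)
(-82*(-9 + 33)*(49 + 46))*L = -82*(-9 + 33)*(49 + 46)*(-99/4) = -1968*95*(-99/4) = -82*2280*(-99/4) = -186960*(-99/4) = 4627260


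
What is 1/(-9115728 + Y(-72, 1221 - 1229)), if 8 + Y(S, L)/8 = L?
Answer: -1/9115856 ≈ -1.0970e-7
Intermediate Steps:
Y(S, L) = -64 + 8*L
1/(-9115728 + Y(-72, 1221 - 1229)) = 1/(-9115728 + (-64 + 8*(1221 - 1229))) = 1/(-9115728 + (-64 + 8*(-8))) = 1/(-9115728 + (-64 - 64)) = 1/(-9115728 - 128) = 1/(-9115856) = -1/9115856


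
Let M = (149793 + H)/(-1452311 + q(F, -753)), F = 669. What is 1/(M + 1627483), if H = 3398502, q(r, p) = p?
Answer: 1453064/2364833409617 ≈ 6.1445e-7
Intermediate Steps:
M = -3548295/1453064 (M = (149793 + 3398502)/(-1452311 - 753) = 3548295/(-1453064) = 3548295*(-1/1453064) = -3548295/1453064 ≈ -2.4419)
1/(M + 1627483) = 1/(-3548295/1453064 + 1627483) = 1/(2364833409617/1453064) = 1453064/2364833409617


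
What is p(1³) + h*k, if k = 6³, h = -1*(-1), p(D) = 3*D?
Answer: 219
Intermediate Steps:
h = 1
k = 216
p(1³) + h*k = 3*1³ + 1*216 = 3*1 + 216 = 3 + 216 = 219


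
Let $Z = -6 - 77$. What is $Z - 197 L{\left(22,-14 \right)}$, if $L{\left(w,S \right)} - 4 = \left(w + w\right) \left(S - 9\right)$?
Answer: $198493$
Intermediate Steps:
$Z = -83$ ($Z = -6 - 77 = -83$)
$L{\left(w,S \right)} = 4 + 2 w \left(-9 + S\right)$ ($L{\left(w,S \right)} = 4 + \left(w + w\right) \left(S - 9\right) = 4 + 2 w \left(-9 + S\right)$)
$Z - 197 L{\left(22,-14 \right)} = -83 - 197 \left(4 - 396 + 2 \left(-14\right) 22\right) = -83 - 197 \left(4 - 396 - 616\right) = -83 - -198576 = -83 + 198576 = 198493$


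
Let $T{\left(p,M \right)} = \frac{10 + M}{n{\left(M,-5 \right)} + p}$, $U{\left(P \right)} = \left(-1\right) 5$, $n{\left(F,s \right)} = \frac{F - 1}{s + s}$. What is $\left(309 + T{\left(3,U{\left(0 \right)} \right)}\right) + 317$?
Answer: $\frac{11293}{18} \approx 627.39$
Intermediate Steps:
$n{\left(F,s \right)} = \frac{-1 + F}{2 s}$
$U{\left(P \right)} = -5$
$T{\left(p,M \right)} = \frac{10 + M}{\frac{1}{10} + p - \frac{M}{10}}$ ($T{\left(p,M \right)} = \frac{10 + M}{\frac{-1 + M}{2 \left(-5\right)} + p} = \frac{10 + M}{\frac{1}{2} \left(- \frac{1}{5}\right) \left(-1 + M\right) + p} = \frac{10 + M}{\left(\frac{1}{10} - \frac{M}{10}\right) + p} = \frac{10 + M}{\frac{1}{10} + p - \frac{M}{10}}$)
$\left(309 + T{\left(3,U{\left(0 \right)} \right)}\right) + 317 = \left(309 + \frac{10 \left(10 - 5\right)}{1 - -5 + 10 \cdot 3}\right) + 317 = \left(309 + 10 \frac{1}{1 + 5 + 30} \cdot 5\right) + 317 = \left(309 + 10 \cdot \frac{1}{36} \cdot 5\right) + 317 = \left(309 + \frac{25}{18}\right) + 317 = \frac{5587}{18} + 317 = \frac{11293}{18}$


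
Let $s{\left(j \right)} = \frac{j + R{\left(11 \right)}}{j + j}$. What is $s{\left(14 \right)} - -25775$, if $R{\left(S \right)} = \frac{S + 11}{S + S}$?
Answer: $\frac{721715}{28} \approx 25776.0$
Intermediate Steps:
$R{\left(S \right)} = \frac{11 + S}{2 S}$
$s{\left(j \right)} = \frac{1 + j}{2 j}$ ($s{\left(j \right)} = \frac{j + \frac{11 + 11}{2 \cdot 11}}{j + j} = \frac{j + \frac{1}{2} \cdot \frac{1}{11} \cdot 22}{2 j} = \left(j + 1\right) \frac{1}{2 j} = \left(1 + j\right) \frac{1}{2 j} = \frac{1 + j}{2 j}$)
$s{\left(14 \right)} - -25775 = \frac{1 + 14}{2 \cdot 14} - -25775 = \frac{1}{2} \cdot \frac{1}{14} \cdot 15 + 25775 = \frac{15}{28} + 25775 = \frac{721715}{28}$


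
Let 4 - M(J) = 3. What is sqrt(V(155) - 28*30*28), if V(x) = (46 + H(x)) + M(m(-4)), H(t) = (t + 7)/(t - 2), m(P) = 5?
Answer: I*sqrt(6783391)/17 ≈ 153.21*I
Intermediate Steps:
H(t) = (7 + t)/(-2 + t)
M(J) = 1 (M(J) = 4 - 1*3 = 4 - 3 = 1)
V(x) = 47 + (7 + x)/(-2 + x) (V(x) = (46 + (7 + x)/(-2 + x)) + 1 = 47 + (7 + x)/(-2 + x))
sqrt(V(155) - 28*30*28) = sqrt(3*(-29 + 16*155)/(-2 + 155) - 28*30*28) = sqrt(3*(-29 + 2480)/153 - 840*28) = sqrt(3*(1/153)*2451 - 23520) = sqrt(817/17 - 23520) = sqrt(-399023/17) = I*sqrt(6783391)/17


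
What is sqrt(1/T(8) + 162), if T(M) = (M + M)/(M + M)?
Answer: sqrt(163) ≈ 12.767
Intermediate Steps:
T(M) = 1 (T(M) = (2*M)/((2*M)) = (2*M)*(1/(2*M)) = 1)
sqrt(1/T(8) + 162) = sqrt(1/1 + 162) = sqrt(1 + 162) = sqrt(163)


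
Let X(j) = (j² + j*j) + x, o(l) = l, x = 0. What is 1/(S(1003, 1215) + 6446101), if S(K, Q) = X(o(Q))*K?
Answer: 1/2967753451 ≈ 3.3696e-10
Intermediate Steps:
X(j) = 2*j² (X(j) = (j² + j*j) + 0 = (j² + j²) + 0 = 2*j² + 0 = 2*j²)
S(K, Q) = 2*K*Q² (S(K, Q) = (2*Q²)*K = 2*K*Q²)
1/(S(1003, 1215) + 6446101) = 1/(2*1003*1215² + 6446101) = 1/(2*1003*1476225 + 6446101) = 1/(2961307350 + 6446101) = 1/2967753451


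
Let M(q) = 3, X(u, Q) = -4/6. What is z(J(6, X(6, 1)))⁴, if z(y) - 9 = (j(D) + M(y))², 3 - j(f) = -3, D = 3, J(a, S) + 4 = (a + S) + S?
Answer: 65610000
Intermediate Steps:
X(u, Q) = -⅔ (X(u, Q) = -4*⅙ = -⅔)
J(a, S) = -4 + a + 2*S (J(a, S) = -4 + ((a + S) + S) = -4 + ((S + a) + S) = -4 + (a + 2*S) = -4 + a + 2*S)
j(f) = 6 (j(f) = 3 - 1*(-3) = 3 + 3 = 6)
z(y) = 90 (z(y) = 9 + (6 + 3)² = 9 + 9² = 9 + 81 = 90)
z(J(6, X(6, 1)))⁴ = 90⁴ = 65610000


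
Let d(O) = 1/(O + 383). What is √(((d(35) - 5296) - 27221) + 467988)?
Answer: √76087235422/418 ≈ 659.90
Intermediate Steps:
d(O) = 1/(383 + O)
√(((d(35) - 5296) - 27221) + 467988) = √(((1/(383 + 35) - 5296) - 27221) + 467988) = √(((1/418 - 5296) - 27221) + 467988) = √((-2213727/418 - 27221) + 467988) = √(-13592105/418 + 467988) = √(182026879/418) = √76087235422/418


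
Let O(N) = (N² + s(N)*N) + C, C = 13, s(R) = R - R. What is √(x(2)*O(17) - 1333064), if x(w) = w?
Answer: 2*I*√333115 ≈ 1154.3*I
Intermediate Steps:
s(R) = 0
O(N) = 13 + N² (O(N) = (N² + 0*N) + 13 = (N² + 0) + 13 = N² + 13 = 13 + N²)
√(x(2)*O(17) - 1333064) = √(2*(13 + 17²) - 1333064) = √(2*(13 + 289) - 1333064) = √(2*302 - 1333064) = √(604 - 1333064) = √(-1332460) = 2*I*√333115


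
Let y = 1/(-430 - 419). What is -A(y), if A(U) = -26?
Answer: 26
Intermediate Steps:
y = -1/849 (y = 1/(-849) = -1/849 ≈ -0.0011779)
-A(y) = -1*(-26) = 26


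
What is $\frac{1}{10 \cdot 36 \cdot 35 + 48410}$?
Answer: $\frac{1}{61010} \approx 1.6391 \cdot 10^{-5}$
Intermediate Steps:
$\frac{1}{10 \cdot 36 \cdot 35 + 48410} = \frac{1}{360 \cdot 35 + 48410} = \frac{1}{12600 + 48410} = \frac{1}{61010}$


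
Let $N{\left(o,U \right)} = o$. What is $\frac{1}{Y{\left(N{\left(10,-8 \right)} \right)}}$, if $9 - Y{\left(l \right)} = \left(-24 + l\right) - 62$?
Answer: $\frac{1}{85} \approx 0.011765$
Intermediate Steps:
$Y{\left(l \right)} = 95 - l$ ($Y{\left(l \right)} = 9 - \left(\left(-24 + l\right) - 62\right) = 9 - \left(-86 + l\right) = 95 - l$)
$\frac{1}{Y{\left(N{\left(10,-8 \right)} \right)}} = \frac{1}{95 - 10} = \frac{1}{85}$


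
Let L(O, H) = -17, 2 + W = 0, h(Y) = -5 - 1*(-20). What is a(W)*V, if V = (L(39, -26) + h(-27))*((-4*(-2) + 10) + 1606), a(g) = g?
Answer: 6496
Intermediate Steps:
h(Y) = 15 (h(Y) = -5 + 20 = 15)
W = -2 (W = -2 + 0 = -2)
V = -3248 (V = (-17 + 15)*((-4*(-2) + 10) + 1606) = -2*((8 + 10) + 1606) = -2*(18 + 1606) = -2*1624 = -3248)
a(W)*V = -2*(-3248) = 6496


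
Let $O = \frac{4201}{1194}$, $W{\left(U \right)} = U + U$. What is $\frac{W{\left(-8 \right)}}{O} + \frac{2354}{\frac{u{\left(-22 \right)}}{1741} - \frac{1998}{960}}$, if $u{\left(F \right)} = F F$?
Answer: $- \frac{2764318925792}{2110216913} \approx -1310.0$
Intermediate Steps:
$W{\left(U \right)} = 2 U$
$O = \frac{4201}{1194}$ ($O = 4201 \cdot \frac{1}{1194} = \frac{4201}{1194} \approx 3.5184$)
$u{\left(F \right)} = F^{2}$
$\frac{W{\left(-8 \right)}}{O} + \frac{2354}{\frac{u{\left(-22 \right)}}{1741} - \frac{1998}{960}} = \frac{2 \left(-8\right)}{\frac{4201}{1194}} + \frac{2354}{\frac{\left(-22\right)^{2}}{1741} - \frac{1998}{960}} = \left(-16\right) \frac{1194}{4201} + \frac{2354}{484 \cdot \frac{1}{1741} - \frac{333}{160}} = - \frac{19104}{4201} + \frac{2354}{\frac{484}{1741} - \frac{333}{160}} = - \frac{19104}{4201} + \frac{2354}{- \frac{502313}{278560}} = - \frac{19104}{4201} + 2354 \left(- \frac{278560}{502313}\right) = - \frac{19104}{4201} - \frac{655730240}{502313} = - \frac{2764318925792}{2110216913}$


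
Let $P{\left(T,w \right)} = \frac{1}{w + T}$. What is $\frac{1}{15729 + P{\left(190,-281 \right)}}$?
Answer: $\frac{91}{1431338} \approx 6.3577 \cdot 10^{-5}$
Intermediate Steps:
$P{\left(T,w \right)} = \frac{1}{T + w}$
$\frac{1}{15729 + P{\left(190,-281 \right)}} = \frac{1}{15729 + \frac{1}{190 - 281}} = \frac{1}{15729 + \frac{1}{-91}} = \frac{1}{15729 - \frac{1}{91}} = \frac{1}{\frac{1431338}{91}} = \frac{91}{1431338}$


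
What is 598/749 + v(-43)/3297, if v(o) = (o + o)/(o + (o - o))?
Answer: 281872/352779 ≈ 0.79900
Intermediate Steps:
v(o) = 2 (v(o) = (2*o)/(o + 0) = (2*o)/o = 2)
598/749 + v(-43)/3297 = 598/749 + 2/3297 = 281872/352779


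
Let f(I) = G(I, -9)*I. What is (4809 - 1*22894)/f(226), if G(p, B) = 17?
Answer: -18085/3842 ≈ -4.7072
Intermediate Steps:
f(I) = 17*I
(4809 - 1*22894)/f(226) = (4809 - 1*22894)/((17*226)) = (4809 - 22894)/3842 = -18085*1/3842 = -18085/3842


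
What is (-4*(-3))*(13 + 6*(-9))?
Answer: -492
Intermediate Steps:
(-4*(-3))*(13 + 6*(-9)) = 12*(13 - 54) = 12*(-41) = -492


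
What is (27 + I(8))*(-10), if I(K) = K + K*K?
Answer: -990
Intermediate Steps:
I(K) = K + K²
(27 + I(8))*(-10) = (27 + 8*(1 + 8))*(-10) = (27 + 8*9)*(-10) = (27 + 72)*(-10) = 99*(-10) = -990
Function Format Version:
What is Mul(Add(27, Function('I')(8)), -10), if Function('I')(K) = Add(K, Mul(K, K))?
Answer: -990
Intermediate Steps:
Function('I')(K) = Add(K, Pow(K, 2))
Mul(Add(27, Function('I')(8)), -10) = Mul(Add(27, Mul(8, Add(1, 8))), -10) = Mul(Add(27, Mul(8, 9)), -10) = Mul(Add(27, 72), -10) = Mul(99, -10) = -990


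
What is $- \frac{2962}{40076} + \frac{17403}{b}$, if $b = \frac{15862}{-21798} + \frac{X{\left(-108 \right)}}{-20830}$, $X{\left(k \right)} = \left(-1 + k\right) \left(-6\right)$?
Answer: $- \frac{1413734277437831}{61663608673} \approx -22927.0$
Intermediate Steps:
$X{\left(k \right)} = 6 - 6 k$
$b = - \frac{12309334}{16216155}$ ($b = \frac{15862}{-21798} + \frac{6 - -648}{-20830} = 15862 \left(- \frac{1}{21798}\right) + \left(6 + 648\right) \left(- \frac{1}{20830}\right) = - \frac{1133}{1557} + 654 \left(- \frac{1}{20830}\right) = - \frac{1133}{1557} - \frac{327}{10415} = - \frac{12309334}{16216155} \approx -0.75908$)
$- \frac{2962}{40076} + \frac{17403}{b} = - \frac{2962}{40076} + \frac{17403}{- \frac{12309334}{16216155}} = \left(-2962\right) \frac{1}{40076} + 17403 \left(- \frac{16216155}{12309334}\right) = - \frac{1481}{20038} - \frac{282209745465}{12309334} = - \frac{1413734277437831}{61663608673}$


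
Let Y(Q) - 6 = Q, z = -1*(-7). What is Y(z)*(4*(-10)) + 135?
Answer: -385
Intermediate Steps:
z = 7
Y(Q) = 6 + Q
Y(z)*(4*(-10)) + 135 = (6 + 7)*(4*(-10)) + 135 = 13*(-40) + 135 = -520 + 135 = -385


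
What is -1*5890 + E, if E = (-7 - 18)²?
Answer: -5265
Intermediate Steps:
E = 625 (E = (-25)² = 625)
-1*5890 + E = -1*5890 + 625 = -5890 + 625 = -5265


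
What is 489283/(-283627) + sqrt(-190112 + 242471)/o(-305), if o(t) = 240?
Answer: -489283/283627 + sqrt(52359)/240 ≈ -0.77167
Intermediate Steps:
489283/(-283627) + sqrt(-190112 + 242471)/o(-305) = 489283/(-283627) + sqrt(-190112 + 242471)/240 = 489283*(-1/283627) + sqrt(52359)*(1/240) = -489283/283627 + sqrt(52359)/240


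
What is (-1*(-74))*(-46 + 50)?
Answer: 296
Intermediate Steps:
(-1*(-74))*(-46 + 50) = 74*4 = 296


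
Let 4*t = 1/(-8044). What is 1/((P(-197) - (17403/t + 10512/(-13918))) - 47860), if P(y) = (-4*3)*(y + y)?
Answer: 6959/3896454029620 ≈ 1.7860e-9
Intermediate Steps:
t = -1/32176 (t = (¼)/(-8044) = (¼)*(-1/8044) = -1/32176 ≈ -3.1079e-5)
P(y) = -24*y
1/((P(-197) - (17403/t + 10512/(-13918))) - 47860) = 1/((-24*(-197) - (17403/(-1/32176) + 10512/(-13918))) - 47860) = 1/((4728 - (17403*(-32176) + 10512*(-1/13918))) - 47860) = 1/((4728 - (-559958928 - 5256/6959)) - 47860) = 1/((4728 - 1*(-3896754185208/6959)) - 47860) = 1/((4728 + 3896754185208/6959) - 47860) = 1/(3896787087360/6959 - 47860) = 1/(3896454029620/6959) = 6959/3896454029620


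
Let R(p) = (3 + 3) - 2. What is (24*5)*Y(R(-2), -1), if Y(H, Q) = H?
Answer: 480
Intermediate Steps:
R(p) = 4 (R(p) = 6 - 2 = 4)
(24*5)*Y(R(-2), -1) = (24*5)*4 = 120*4 = 480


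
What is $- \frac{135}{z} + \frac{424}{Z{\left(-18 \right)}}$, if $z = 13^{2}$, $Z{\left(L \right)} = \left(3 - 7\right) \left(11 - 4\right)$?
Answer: $- \frac{18859}{1183} \approx -15.942$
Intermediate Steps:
$Z{\left(L \right)} = -28$ ($Z{\left(L \right)} = \left(-4\right) 7 = -28$)
$z = 169$
$- \frac{135}{z} + \frac{424}{Z{\left(-18 \right)}} = - \frac{135}{169} + \frac{424}{-28} = \left(-135\right) \frac{1}{169} + 424 \left(- \frac{1}{28}\right) = - \frac{135}{169} - \frac{106}{7} = - \frac{18859}{1183}$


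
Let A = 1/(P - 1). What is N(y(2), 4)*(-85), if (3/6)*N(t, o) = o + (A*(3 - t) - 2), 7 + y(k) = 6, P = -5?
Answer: -680/3 ≈ -226.67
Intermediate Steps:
y(k) = -1 (y(k) = -7 + 6 = -1)
A = -⅙ (A = 1/(-5 - 1) = 1/(-6) = -⅙ ≈ -0.16667)
N(t, o) = -5 + 2*o + t/3 (N(t, o) = 2*(o + (-(3 - t)/6 - 2)) = 2*(o + ((-½ + t/6) - 2)) = 2*(o + (-5/2 + t/6)) = 2*(-5/2 + o + t/6) = -5 + 2*o + t/3)
N(y(2), 4)*(-85) = (-5 + 2*4 + (⅓)*(-1))*(-85) = (-5 + 8 - ⅓)*(-85) = (8/3)*(-85) = -680/3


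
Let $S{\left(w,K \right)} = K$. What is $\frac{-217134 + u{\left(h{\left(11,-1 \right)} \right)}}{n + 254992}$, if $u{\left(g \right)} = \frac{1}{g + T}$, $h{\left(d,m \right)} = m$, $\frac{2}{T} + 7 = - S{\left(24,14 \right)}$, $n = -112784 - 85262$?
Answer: $- \frac{1664701}{436586} \approx -3.813$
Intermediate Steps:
$n = -198046$
$T = - \frac{2}{21}$ ($T = \frac{2}{-7 - 14} = \frac{2}{-21} = 2 \left(- \frac{1}{21}\right) = - \frac{2}{21} \approx -0.095238$)
$u{\left(g \right)} = \frac{1}{- \frac{2}{21} + g}$ ($u{\left(g \right)} = \frac{1}{g - \frac{2}{21}} = \frac{1}{- \frac{2}{21} + g}$)
$\frac{-217134 + u{\left(h{\left(11,-1 \right)} \right)}}{n + 254992} = \frac{-217134 + \frac{21}{-2 + 21 \left(-1\right)}}{-198046 + 254992} = \frac{-217134 + \frac{21}{-2 - 21}}{56946} = \left(-217134 + \frac{21}{-23}\right) \frac{1}{56946} = \left(-217134 + 21 \left(- \frac{1}{23}\right)\right) \frac{1}{56946} = \left(-217134 - \frac{21}{23}\right) \frac{1}{56946} = \left(- \frac{4994103}{23}\right) \frac{1}{56946} = - \frac{1664701}{436586}$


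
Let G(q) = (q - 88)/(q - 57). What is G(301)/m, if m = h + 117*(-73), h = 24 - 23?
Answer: -213/2083760 ≈ -0.00010222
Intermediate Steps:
h = 1
G(q) = (-88 + q)/(-57 + q)
m = -8540 (m = 1 + 117*(-73) = 1 - 8541 = -8540)
G(301)/m = ((-88 + 301)/(-57 + 301))/(-8540) = (213/244)*(-1/8540) = -213/2083760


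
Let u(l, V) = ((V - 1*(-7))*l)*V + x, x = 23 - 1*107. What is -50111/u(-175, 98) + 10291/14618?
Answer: 4816226323/6581147853 ≈ 0.73182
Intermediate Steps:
x = -84 (x = 23 - 107 = -84)
u(l, V) = -84 + V*l*(7 + V) (u(l, V) = ((V - 1*(-7))*l)*V - 84 = ((V + 7)*l)*V - 84 = ((7 + V)*l)*V - 84 = (l*(7 + V))*V - 84 = V*l*(7 + V) - 84 = -84 + V*l*(7 + V))
-50111/u(-175, 98) + 10291/14618 = -50111/(-84 - 175*98**2 + 7*98*(-175)) + 10291/14618 = -50111/(-84 - 175*9604 - 120050) + 10291*(1/14618) = -50111/(-84 - 1680700 - 120050) + 10291/14618 = -50111/(-1800834) + 10291/14618 = -50111*(-1/1800834) + 10291/14618 = 50111/1800834 + 10291/14618 = 4816226323/6581147853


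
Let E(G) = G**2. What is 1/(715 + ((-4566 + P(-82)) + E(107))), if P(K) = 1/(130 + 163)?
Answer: 293/2226215 ≈ 0.00013161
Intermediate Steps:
P(K) = 1/293
1/(715 + ((-4566 + P(-82)) + E(107))) = 1/(715 + ((-4566 + 1/293) + 107**2)) = 1/(715 + (-1337837/293 + 11449)) = 1/(715 + 2016720/293) = 1/(2226215/293) = 293/2226215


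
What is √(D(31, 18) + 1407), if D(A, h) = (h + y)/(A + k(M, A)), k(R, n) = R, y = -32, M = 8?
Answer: √2139501/39 ≈ 37.505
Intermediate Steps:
D(A, h) = (-32 + h)/(8 + A) (D(A, h) = (h - 32)/(A + 8) = (-32 + h)/(8 + A))
√(D(31, 18) + 1407) = √((-32 + 18)/(8 + 31) + 1407) = √(-14/39 + 1407) = √(54859/39) = √2139501/39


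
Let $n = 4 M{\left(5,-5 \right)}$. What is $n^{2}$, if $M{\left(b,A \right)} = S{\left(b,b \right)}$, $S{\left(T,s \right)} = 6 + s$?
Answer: $1936$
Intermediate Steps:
$M{\left(b,A \right)} = 6 + b$
$n = 44$ ($n = 4 \left(6 + 5\right) = 4 \cdot 11 = 44$)
$n^{2} = 44^{2} = 1936$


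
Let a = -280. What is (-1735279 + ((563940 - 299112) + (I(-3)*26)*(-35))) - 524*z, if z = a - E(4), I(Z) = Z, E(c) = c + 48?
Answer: -1293753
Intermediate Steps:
E(c) = 48 + c
z = -332 (z = -280 - (48 + 4) = -280 - 1*52 = -280 - 52 = -332)
(-1735279 + ((563940 - 299112) + (I(-3)*26)*(-35))) - 524*z = (-1735279 + ((563940 - 299112) - 3*26*(-35))) - 524*(-332) = (-1735279 + (264828 - 78*(-35))) + 173968 = (-1735279 + (264828 + 2730)) + 173968 = (-1735279 + 267558) + 173968 = -1467721 + 173968 = -1293753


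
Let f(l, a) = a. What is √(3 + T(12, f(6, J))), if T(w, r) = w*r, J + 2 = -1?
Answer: I*√33 ≈ 5.7446*I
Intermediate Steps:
J = -3 (J = -2 - 1 = -3)
T(w, r) = r*w
√(3 + T(12, f(6, J))) = √(3 - 3*12) = √(3 - 36) = √(-33) = I*√33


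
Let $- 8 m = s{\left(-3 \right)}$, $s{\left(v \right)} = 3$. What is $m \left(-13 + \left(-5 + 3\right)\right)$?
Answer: $\frac{45}{8} \approx 5.625$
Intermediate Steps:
$m = - \frac{3}{8}$ ($m = \left(- \frac{1}{8}\right) 3 = - \frac{3}{8} \approx -0.375$)
$m \left(-13 + \left(-5 + 3\right)\right) = - \frac{3 \left(-13 + \left(-5 + 3\right)\right)}{8} = - \frac{3 \left(-13 - 2\right)}{8} = \left(- \frac{3}{8}\right) \left(-15\right) = \frac{45}{8}$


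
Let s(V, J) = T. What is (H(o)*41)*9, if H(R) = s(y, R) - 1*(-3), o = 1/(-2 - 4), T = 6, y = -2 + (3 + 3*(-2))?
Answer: 3321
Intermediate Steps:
y = -5 (y = -2 + (3 - 6) = -2 - 3 = -5)
s(V, J) = 6
o = -⅙ (o = 1/(-6) = -⅙ ≈ -0.16667)
H(R) = 9 (H(R) = 6 - 1*(-3) = 6 + 3 = 9)
(H(o)*41)*9 = (9*41)*9 = 369*9 = 3321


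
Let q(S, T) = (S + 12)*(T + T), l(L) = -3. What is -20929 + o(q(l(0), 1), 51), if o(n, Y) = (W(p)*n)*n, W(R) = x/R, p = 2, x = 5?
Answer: -20119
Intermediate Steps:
W(R) = 5/R
q(S, T) = 2*T*(12 + S) (q(S, T) = (12 + S)*(2*T) = 2*T*(12 + S))
o(n, Y) = 5*n**2/2 (o(n, Y) = ((5/2)*n)*n = ((5*(1/2))*n)*n = (5*n/2)*n = 5*n**2/2)
-20929 + o(q(l(0), 1), 51) = -20929 + 5*(2*1*(12 - 3))**2/2 = -20929 + 5*(2*1*9)**2/2 = -20929 + (5/2)*18**2 = -20929 + (5/2)*324 = -20929 + 810 = -20119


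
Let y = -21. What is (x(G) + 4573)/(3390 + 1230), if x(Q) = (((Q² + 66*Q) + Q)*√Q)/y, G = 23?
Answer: 4573/4620 - 23*√23/1078 ≈ 0.88750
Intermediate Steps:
x(Q) = -√Q*(Q² + 67*Q)/21 (x(Q) = (((Q² + 66*Q) + Q)*√Q)/(-21) = ((Q² + 67*Q)*√Q)*(-1/21) = (√Q*(Q² + 67*Q))*(-1/21) = -√Q*(Q² + 67*Q)/21)
(x(G) + 4573)/(3390 + 1230) = (23^(3/2)*(-67 - 1*23)/21 + 4573)/(3390 + 1230) = ((23*√23)*(-67 - 23)/21 + 4573)/4620 = ((1/21)*(23*√23)*(-90) + 4573)*(1/4620) = (-690*√23/7 + 4573)*(1/4620) = (4573 - 690*√23/7)*(1/4620) = 4573/4620 - 23*√23/1078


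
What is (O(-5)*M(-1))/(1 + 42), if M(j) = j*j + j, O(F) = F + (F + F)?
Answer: 0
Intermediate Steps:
O(F) = 3*F (O(F) = F + 2*F = 3*F)
M(j) = j + j² (M(j) = j² + j = j + j²)
(O(-5)*M(-1))/(1 + 42) = ((3*(-5))*(-(1 - 1)))/(1 + 42) = -(-15)*0/43 = -15*0*(1/43) = 0*(1/43) = 0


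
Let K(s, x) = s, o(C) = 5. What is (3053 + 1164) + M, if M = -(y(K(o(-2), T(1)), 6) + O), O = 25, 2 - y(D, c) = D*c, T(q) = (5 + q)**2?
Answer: 4220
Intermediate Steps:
y(D, c) = 2 - D*c
M = 3 (M = -((2 - 1*5*6) + 25) = -((2 - 30) + 25) = -(-28 + 25) = -1*(-3) = 3)
(3053 + 1164) + M = (3053 + 1164) + 3 = 4217 + 3 = 4220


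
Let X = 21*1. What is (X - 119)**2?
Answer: 9604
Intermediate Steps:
X = 21
(X - 119)**2 = (21 - 119)**2 = (-98)**2 = 9604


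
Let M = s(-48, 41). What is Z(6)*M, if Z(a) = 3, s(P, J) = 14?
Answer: 42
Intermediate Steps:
M = 14
Z(6)*M = 3*14 = 42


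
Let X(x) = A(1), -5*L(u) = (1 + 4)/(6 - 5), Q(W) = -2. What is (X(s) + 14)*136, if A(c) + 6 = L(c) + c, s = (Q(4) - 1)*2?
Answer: 1088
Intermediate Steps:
L(u) = -1 (L(u) = -(1 + 4)/(5*(6 - 5)) = -1/1 = -1)
s = -6 (s = (-2 - 1)*2 = -3*2 = -6)
A(c) = -7 + c (A(c) = -6 + (-1 + c) = -7 + c)
X(x) = -6 (X(x) = -7 + 1 = -6)
(X(s) + 14)*136 = (-6 + 14)*136 = 8*136 = 1088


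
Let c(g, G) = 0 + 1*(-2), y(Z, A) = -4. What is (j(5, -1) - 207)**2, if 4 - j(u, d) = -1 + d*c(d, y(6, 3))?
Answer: 41616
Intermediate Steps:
c(g, G) = -2 (c(g, G) = 0 - 2 = -2)
j(u, d) = 5 + 2*d (j(u, d) = 4 - (-1 + d*(-2)) = 4 - (-1 - 2*d) = 4 + (1 + 2*d) = 5 + 2*d)
(j(5, -1) - 207)**2 = ((5 + 2*(-1)) - 207)**2 = ((5 - 2) - 207)**2 = (3 - 207)**2 = (-204)**2 = 41616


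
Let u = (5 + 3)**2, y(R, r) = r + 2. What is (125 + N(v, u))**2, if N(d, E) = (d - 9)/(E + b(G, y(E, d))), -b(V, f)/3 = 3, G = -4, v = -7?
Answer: 47045881/3025 ≈ 15552.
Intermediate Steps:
y(R, r) = 2 + r
b(V, f) = -9 (b(V, f) = -3*3 = -9)
u = 64 (u = 8**2 = 64)
N(d, E) = (-9 + d)/(-9 + E) (N(d, E) = (d - 9)/(E - 9) = (-9 + d)/(-9 + E))
(125 + N(v, u))**2 = (125 + (-9 - 7)/(-9 + 64))**2 = (125 - 16/55)**2 = (6859/55)**2 = 47045881/3025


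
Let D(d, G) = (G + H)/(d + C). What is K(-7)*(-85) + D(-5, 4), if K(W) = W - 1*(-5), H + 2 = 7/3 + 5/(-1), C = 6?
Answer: 508/3 ≈ 169.33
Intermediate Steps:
H = -14/3 (H = -2 + (7/3 + 5/(-1)) = -2 + (7*(1/3) + 5*(-1)) = -2 + (7/3 - 5) = -2 - 8/3 = -14/3 ≈ -4.6667)
D(d, G) = (-14/3 + G)/(6 + d) (D(d, G) = (G - 14/3)/(d + 6) = (-14/3 + G)/(6 + d))
K(W) = 5 + W (K(W) = W + 5 = 5 + W)
K(-7)*(-85) + D(-5, 4) = (5 - 7)*(-85) + (-14/3 + 4)/(6 - 5) = -2*(-85) - 2/3/1 = 170 + 1*(-2/3) = 170 - 2/3 = 508/3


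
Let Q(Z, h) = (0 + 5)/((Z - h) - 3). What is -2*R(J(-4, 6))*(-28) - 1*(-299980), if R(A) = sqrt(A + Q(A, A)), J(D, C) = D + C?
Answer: 299980 + 56*sqrt(3)/3 ≈ 3.0001e+5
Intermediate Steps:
Q(Z, h) = 5/(-3 + Z - h)
J(D, C) = C + D
R(A) = sqrt(-5/3 + A) (R(A) = sqrt(A - 5/(3 + A - A)) = sqrt(A - 5/3) = sqrt(-5/3 + A))
-2*R(J(-4, 6))*(-28) - 1*(-299980) = -2*sqrt(-15 + 9*(6 - 4))/3*(-28) - 1*(-299980) = -2*sqrt(-15 + 9*2)/3*(-28) + 299980 = -2*sqrt(-15 + 18)/3*(-28) + 299980 = -2*sqrt(3)/3*(-28) + 299980 = 56*sqrt(3)/3 + 299980 = 299980 + 56*sqrt(3)/3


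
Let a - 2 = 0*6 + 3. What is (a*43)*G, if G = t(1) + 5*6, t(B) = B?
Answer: 6665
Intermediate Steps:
a = 5 (a = 2 + (0*6 + 3) = 2 + (0 + 3) = 2 + 3 = 5)
G = 31 (G = 1 + 5*6 = 1 + 30 = 31)
(a*43)*G = (5*43)*31 = 215*31 = 6665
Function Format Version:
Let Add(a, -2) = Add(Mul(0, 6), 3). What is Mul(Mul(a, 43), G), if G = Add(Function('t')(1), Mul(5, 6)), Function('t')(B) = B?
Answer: 6665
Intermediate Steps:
a = 5 (a = Add(2, Add(Mul(0, 6), 3)) = Add(2, Add(0, 3)) = Add(2, 3) = 5)
G = 31 (G = Add(1, Mul(5, 6)) = Add(1, 30) = 31)
Mul(Mul(a, 43), G) = Mul(Mul(5, 43), 31) = Mul(215, 31) = 6665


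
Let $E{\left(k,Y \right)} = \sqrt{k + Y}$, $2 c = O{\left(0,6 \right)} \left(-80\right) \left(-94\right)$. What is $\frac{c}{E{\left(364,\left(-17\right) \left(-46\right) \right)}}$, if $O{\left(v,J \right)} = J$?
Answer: $\frac{3760 \sqrt{1146}}{191} \approx 666.42$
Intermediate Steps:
$c = 22560$ ($c = \frac{6 \left(-80\right) \left(-94\right)}{2} = \frac{\left(-480\right) \left(-94\right)}{2} = \frac{1}{2} \cdot 45120 = 22560$)
$E{\left(k,Y \right)} = \sqrt{Y + k}$
$\frac{c}{E{\left(364,\left(-17\right) \left(-46\right) \right)}} = \frac{22560}{\sqrt{\left(-17\right) \left(-46\right) + 364}} = \frac{22560}{\sqrt{782 + 364}} = \frac{22560}{\sqrt{1146}} = 22560 \frac{\sqrt{1146}}{1146} = \frac{3760 \sqrt{1146}}{191}$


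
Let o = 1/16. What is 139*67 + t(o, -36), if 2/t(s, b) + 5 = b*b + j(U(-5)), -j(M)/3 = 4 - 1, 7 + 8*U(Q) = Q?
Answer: 5969634/641 ≈ 9313.0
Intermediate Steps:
U(Q) = -7/8 + Q/8
o = 1/16 ≈ 0.062500
j(M) = -9 (j(M) = -3*(4 - 1) = -3*3 = -9)
t(s, b) = 2/(-14 + b**2) (t(s, b) = 2/(-5 + (b*b - 9)) = 2/(-5 + (b**2 - 9)) = 2/(-5 + (-9 + b**2)) = 2/(-14 + b**2))
139*67 + t(o, -36) = 139*67 + 2/(-14 + (-36)**2) = 9313 + 2/(-14 + 1296) = 9313 + 2/1282 = 9313 + 2*(1/1282) = 9313 + 1/641 = 5969634/641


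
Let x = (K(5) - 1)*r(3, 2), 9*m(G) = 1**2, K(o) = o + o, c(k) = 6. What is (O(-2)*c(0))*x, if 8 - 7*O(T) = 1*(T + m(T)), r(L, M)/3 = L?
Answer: 4806/7 ≈ 686.57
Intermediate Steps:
r(L, M) = 3*L
K(o) = 2*o
m(G) = 1/9 (m(G) = (1/9)*1**2 = (1/9)*1 = 1/9)
O(T) = 71/63 - T/7 (O(T) = 8/7 - (T + 1/9)/7 = 8/7 - (1/9 + T)/7 = 8/7 + (-1/63 - T/7) = 71/63 - T/7)
x = 81 (x = (2*5 - 1)*(3*3) = (10 - 1)*9 = 9*9 = 81)
(O(-2)*c(0))*x = ((71/63 - 1/7*(-2))*6)*81 = ((71/63 + 2/7)*6)*81 = ((89/63)*6)*81 = (178/21)*81 = 4806/7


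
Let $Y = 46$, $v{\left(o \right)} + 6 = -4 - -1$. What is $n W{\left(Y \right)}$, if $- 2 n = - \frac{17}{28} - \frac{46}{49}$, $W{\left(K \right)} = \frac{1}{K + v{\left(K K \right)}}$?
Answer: $\frac{303}{14504} \approx 0.020891$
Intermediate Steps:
$v{\left(o \right)} = -9$ ($v{\left(o \right)} = -6 - 3 = -9$)
$W{\left(K \right)} = \frac{1}{-9 + K}$ ($W{\left(K \right)} = \frac{1}{K - 9} = \frac{1}{-9 + K}$)
$n = \frac{303}{392}$ ($n = - \frac{- \frac{17}{28} - \frac{46}{49}}{2} = \left(- \frac{1}{2}\right) \left(- \frac{303}{196}\right) = \frac{303}{392} \approx 0.77296$)
$n W{\left(Y \right)} = \frac{303}{392 \left(-9 + 46\right)} = \frac{303}{392 \cdot 37} = \frac{303}{392} \cdot \frac{1}{37} = \frac{303}{14504}$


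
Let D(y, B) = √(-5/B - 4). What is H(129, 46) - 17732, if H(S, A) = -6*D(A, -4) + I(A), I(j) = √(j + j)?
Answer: -17732 + 2*√23 - 3*I*√11 ≈ -17722.0 - 9.9499*I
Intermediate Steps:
D(y, B) = √(-4 - 5/B)
I(j) = √2*√j (I(j) = √(2*j) = √2*√j)
H(S, A) = √2*√A - 3*I*√11 (H(S, A) = -6*√(-4 - 5/(-4)) + √2*√A = -6*√(-4 - 5*(-¼)) + √2*√A = -6*√(-4 + 5/4) + √2*√A = -3*I*√11 + √2*√A = √2*√A - 3*I*√11)
H(129, 46) - 17732 = (√2*√46 - 3*I*√11) - 17732 = (2*√23 - 3*I*√11) - 17732 = -17732 + 2*√23 - 3*I*√11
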